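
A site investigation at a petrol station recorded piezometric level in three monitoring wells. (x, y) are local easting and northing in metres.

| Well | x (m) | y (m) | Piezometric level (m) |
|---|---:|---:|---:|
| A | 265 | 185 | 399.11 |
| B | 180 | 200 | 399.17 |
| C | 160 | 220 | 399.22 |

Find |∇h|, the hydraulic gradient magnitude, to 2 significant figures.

0.0022

Taking A as reference: B−A = (-85, 15, +0.06); C−A = (-105, 35, +0.11).
Solve a·Δx + b·Δy = Δh: det = (-85)·35 − (-105)·15 = -1400.
∂h/∂x = [(+0.06)·35 − (+0.11)·15] / -1400 = -0.0003214
∂h/∂y = [(-85)·(+0.11) − (-105)·(+0.06)] / -1400 = +0.002179
|∇h| = √(-0.0003214² + 0.002179²) = 0.002203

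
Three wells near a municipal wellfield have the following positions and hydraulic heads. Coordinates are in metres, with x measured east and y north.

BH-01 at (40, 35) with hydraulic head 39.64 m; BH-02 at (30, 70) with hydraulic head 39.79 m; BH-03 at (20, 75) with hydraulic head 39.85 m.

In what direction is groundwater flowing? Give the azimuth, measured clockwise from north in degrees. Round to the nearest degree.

With h = a·x + b·y + c and BH-01 as origin, the differences give:
  (-10)·a + 35·b = +0.15
  (-20)·a + 40·b = +0.21
Eliminate b (×40 and ×35, subtract): 300·a = -1.350 → a = ∂h/∂x = -0.004500
Back-substitute: b = ∂h/∂y = +0.003000.
Flow direction (−∇h) has components (+0.004500 E, -0.003000 N).
Azimuth = atan2(E, N) = atan2(+0.004500, -0.003000) = 123.7° ≈ 124°.

124°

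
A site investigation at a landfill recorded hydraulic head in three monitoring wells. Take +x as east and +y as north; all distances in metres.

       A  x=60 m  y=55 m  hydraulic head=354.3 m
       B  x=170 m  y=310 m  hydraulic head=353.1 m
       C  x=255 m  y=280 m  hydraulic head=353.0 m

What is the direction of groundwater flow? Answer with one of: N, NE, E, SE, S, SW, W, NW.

NE

Differences from A: to B (Δx, Δy, Δh) = (110, 255, -1.2); to C = (195, 225, -1.3).
Solve a·Δx + b·Δy = Δh: det = 110·225 − 195·255 = -24975.
∂h/∂x = [(-1.2)·225 − (-1.3)·255] / -24975 = -0.002462
∂h/∂y = [110·(-1.3) − 195·(-1.2)] / -24975 = -0.003644
Flow = −∇h = (+0.002462 east, +0.003644 north), which points northeast.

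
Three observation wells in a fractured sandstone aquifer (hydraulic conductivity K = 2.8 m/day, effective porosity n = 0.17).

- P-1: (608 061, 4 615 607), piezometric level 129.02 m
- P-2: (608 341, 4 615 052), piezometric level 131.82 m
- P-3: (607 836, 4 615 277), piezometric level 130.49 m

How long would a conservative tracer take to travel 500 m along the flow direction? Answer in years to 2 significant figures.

Taking P-1 as reference: P-2−P-1 = (280, -555, +2.80); P-3−P-1 = (-225, -330, +1.47).
Determinant of the coordinate differences = 280·(-330) − (-225)·(-555) = -217275.
∂h/∂x = [(+2.80)·(-330) − (+1.47)·(-555)] / -217275 = +0.0004978
∂h/∂y = [280·(+1.47) − (-225)·(+2.80)] / -217275 = -0.004794
|∇h| = √(0.0004978² + -0.004794²) = 0.00482
Seepage velocity v = K·i/n = 2.8 × 0.00482 / 0.17 = 0.07939 m/day.
t = 500 / 0.07939 = 6298 days = 17.2 years.

17 years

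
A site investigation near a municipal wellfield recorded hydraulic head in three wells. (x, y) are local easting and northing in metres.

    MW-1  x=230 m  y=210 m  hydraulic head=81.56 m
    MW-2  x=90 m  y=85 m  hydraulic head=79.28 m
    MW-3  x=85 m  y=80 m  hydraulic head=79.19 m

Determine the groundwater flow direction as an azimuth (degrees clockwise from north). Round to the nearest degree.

With h = a·x + b·y + c and MW-1 as origin, the differences give:
  (-140)·a + (-125)·b = -2.28
  (-145)·a + (-130)·b = -2.37
Eliminate b (×(-130) and ×(-125), subtract): 75·a = 0.150 → a = ∂h/∂x = +0.002000
Back-substitute: b = ∂h/∂y = +0.01600.
Flow direction (−∇h) has components (-0.002000 E, -0.01600 N).
Azimuth = atan2(E, N) = atan2(-0.002000, -0.01600) = 187.1° ≈ 187°.

187°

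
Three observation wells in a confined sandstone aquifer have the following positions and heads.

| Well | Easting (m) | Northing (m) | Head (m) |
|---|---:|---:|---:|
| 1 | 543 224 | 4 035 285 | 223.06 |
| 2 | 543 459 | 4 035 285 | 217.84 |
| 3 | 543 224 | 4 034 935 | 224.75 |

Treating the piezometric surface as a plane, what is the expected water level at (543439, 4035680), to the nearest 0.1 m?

∂h/∂x = (217.84 − 223.06) / (543459 − 543224) = -0.02221
∂h/∂y = (224.75 − 223.06) / (4034935 − 4035285) = -0.004829
h(543439, 4035680) = 223.06 + (-0.02221)·(215) + (-0.004829)·(395) = 223.06 -4.776 -1.907 = 216.377 m.

216.4 m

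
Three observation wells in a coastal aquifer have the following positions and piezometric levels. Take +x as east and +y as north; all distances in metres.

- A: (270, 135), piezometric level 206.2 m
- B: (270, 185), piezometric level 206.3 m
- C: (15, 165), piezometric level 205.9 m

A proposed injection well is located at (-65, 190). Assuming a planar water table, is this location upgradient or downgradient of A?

With h = a·x + b·y + c and A as origin, the differences give:
  0·a + 50·b = +0.1
  (-255)·a + 30·b = -0.3
Eliminate b (×30 and ×50, subtract): 12750·a = 18.00 → a = ∂h/∂x = +0.001412
Back-substitute: b = ∂h/∂y = +0.002000.
Head at (-65, 190) = 206.2 + (+0.001412)·(-335) + (+0.002000)·(55) = 205.84 m.
That is lower than the 206.2 m at A, so the point is downgradient.

downgradient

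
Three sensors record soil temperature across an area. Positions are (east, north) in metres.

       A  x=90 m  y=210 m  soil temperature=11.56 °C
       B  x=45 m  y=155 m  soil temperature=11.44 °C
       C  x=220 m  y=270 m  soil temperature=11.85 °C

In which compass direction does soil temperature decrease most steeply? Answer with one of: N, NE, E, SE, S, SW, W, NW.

Differences from A: to B (Δx, Δy, Δh) = (-45, -55, -0.12); to C = (130, 60, +0.29).
Solve a·Δx + b·Δy = ΔT: det = (-45)·60 − 130·(-55) = 4450.
∂T/∂x = [(-0.12)·60 − (+0.29)·(-55)] / 4450 = +0.001966
∂T/∂y = [(-45)·(+0.29) − 130·(-0.12)] / 4450 = +0.0005730
Steepest decrease is along −∇f = (-0.001966 E, -0.0005730 N) → west.

W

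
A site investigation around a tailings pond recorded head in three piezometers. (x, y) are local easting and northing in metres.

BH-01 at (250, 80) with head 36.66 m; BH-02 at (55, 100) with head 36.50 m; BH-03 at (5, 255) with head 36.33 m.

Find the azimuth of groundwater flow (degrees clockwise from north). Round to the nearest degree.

With h = a·x + b·y + c and BH-01 as origin, the differences give:
  (-195)·a + 20·b = -0.16
  (-245)·a + 175·b = -0.33
Eliminate b (×175 and ×20, subtract): -29225·a = -21.400 → a = ∂h/∂x = +0.0007322
Back-substitute: b = ∂h/∂y = -0.0008606.
Flow direction (−∇h) has components (-0.0007322 E, +0.0008606 N).
Azimuth = atan2(E, N) = atan2(-0.0007322, +0.0008606) = 319.6° ≈ 320°.

320°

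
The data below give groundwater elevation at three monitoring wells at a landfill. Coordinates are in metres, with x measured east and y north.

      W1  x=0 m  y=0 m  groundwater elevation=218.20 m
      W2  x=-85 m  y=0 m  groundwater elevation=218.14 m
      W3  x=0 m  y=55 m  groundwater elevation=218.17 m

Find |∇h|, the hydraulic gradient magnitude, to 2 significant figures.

∂h/∂x = (218.14 − 218.20) / (-85 − 0) = +0.0007059
∂h/∂y = (218.17 − 218.20) / (55 − 0) = -0.0005455
|∇h| = √(0.0007059² + -0.0005455²) = 0.0008921

0.00089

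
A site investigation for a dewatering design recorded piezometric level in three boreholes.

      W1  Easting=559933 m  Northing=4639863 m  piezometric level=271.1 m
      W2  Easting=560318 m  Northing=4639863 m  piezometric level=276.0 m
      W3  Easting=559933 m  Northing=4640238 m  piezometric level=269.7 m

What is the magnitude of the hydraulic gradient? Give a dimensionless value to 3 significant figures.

∂h/∂x = (276.0 − 271.1) / (560318 − 559933) = +0.01273
∂h/∂y = (269.7 − 271.1) / (4640238 − 4639863) = -0.003733
|∇h| = √(0.01273² + -0.003733²) = 0.01327

0.0133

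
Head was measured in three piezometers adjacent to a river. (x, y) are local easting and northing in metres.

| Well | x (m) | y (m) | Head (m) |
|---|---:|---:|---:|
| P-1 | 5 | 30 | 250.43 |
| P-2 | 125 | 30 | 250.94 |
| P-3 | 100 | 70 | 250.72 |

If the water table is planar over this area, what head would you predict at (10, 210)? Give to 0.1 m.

With h = a·x + b·y + c and P-1 as origin, the differences give:
  120·a + 0·b = +0.51
  95·a + 40·b = +0.29
Eliminate b (×40 and ×0, subtract): 4800·a = 20.400 → a = ∂h/∂x = +0.004250
Back-substitute: b = ∂h/∂y = -0.002844.
h(10, 210) = 250.43 + (+0.004250)·(5) + (-0.002844)·(180) = 250.43 +0.021 -0.512 = 249.939 m.

249.9 m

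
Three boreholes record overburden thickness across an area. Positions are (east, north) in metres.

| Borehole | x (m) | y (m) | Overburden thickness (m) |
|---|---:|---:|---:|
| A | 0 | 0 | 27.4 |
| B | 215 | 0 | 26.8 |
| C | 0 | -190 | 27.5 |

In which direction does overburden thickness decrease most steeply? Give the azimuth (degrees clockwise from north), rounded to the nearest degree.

079°

∂d/∂x = (26.8 − 27.4) / (215 − 0) = -0.002791
∂d/∂y = (27.5 − 27.4) / (-190 − 0) = -0.0005263
Steepest decrease is along −∇f: components (+0.002791 E, +0.0005263 N).
Azimuth = atan2(+0.002791, +0.0005263) = 79.3° ≈ 079°.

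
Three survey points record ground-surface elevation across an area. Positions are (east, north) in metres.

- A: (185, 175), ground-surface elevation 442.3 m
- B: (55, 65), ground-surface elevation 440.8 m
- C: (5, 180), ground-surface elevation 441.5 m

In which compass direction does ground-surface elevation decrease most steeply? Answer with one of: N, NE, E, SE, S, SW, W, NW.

With z = a·x + b·y + c and A as origin, the differences give:
  (-130)·a + (-110)·b = -1.5
  (-180)·a + 5·b = -0.8
Eliminate b (×5 and ×(-110), subtract): -20450·a = -95.50 → a = ∂z/∂x = +0.004670
Back-substitute: b = ∂z/∂y = +0.008117.
Steepest decrease is along −∇f = (-0.004670 E, -0.008117 N) → southwest.

SW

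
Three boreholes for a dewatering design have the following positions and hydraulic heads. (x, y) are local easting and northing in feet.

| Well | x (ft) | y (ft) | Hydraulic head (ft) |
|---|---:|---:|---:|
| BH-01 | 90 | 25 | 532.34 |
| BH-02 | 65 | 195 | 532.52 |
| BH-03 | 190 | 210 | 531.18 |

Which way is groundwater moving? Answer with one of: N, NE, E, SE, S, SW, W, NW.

E

With h = a·x + b·y + c and BH-01 as origin, the differences give:
  (-25)·a + 170·b = +0.18
  100·a + 185·b = -1.16
Eliminate b (×185 and ×170, subtract): -21625·a = 230.500 → a = ∂h/∂x = -0.01066
Back-substitute: b = ∂h/∂y = -0.0005087.
Flow = −∇h = (+0.01066 east, +0.0005087 north), which points east.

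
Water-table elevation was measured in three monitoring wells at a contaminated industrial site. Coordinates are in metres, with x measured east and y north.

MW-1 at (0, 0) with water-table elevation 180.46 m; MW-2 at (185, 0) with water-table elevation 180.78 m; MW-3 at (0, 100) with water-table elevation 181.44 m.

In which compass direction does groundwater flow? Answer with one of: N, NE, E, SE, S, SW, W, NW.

∂h/∂x = (180.78 − 180.46) / (185 − 0) = +0.001730
∂h/∂y = (181.44 − 180.46) / (100 − 0) = +0.009800
Flow = −∇h = (-0.001730 east, -0.009800 north), which points south.

S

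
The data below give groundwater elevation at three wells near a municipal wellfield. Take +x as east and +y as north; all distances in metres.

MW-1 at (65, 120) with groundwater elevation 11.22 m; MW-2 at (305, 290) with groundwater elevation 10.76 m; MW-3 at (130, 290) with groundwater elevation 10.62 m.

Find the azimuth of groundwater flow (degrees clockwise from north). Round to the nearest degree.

348°

Differences from MW-1: to MW-2 (Δx, Δy, Δh) = (240, 170, -0.46); to MW-3 = (65, 170, -0.60).
Determinant of the coordinate differences = 240·170 − 65·170 = 29750.
∂h/∂x = [(-0.46)·170 − (-0.60)·170] / 29750 = +0.0008000
∂h/∂y = [240·(-0.60) − 65·(-0.46)] / 29750 = -0.003835
Flow direction (−∇h) has components (-0.0008000 E, +0.003835 N).
Azimuth = atan2(E, N) = atan2(-0.0008000, +0.003835) = 348.2° ≈ 348°.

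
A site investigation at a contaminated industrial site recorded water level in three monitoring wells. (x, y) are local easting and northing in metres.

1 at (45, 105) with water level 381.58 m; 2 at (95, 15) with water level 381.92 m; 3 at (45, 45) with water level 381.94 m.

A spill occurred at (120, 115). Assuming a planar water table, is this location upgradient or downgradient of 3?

downgradient

With h = a·x + b·y + c and 1 as origin, the differences give:
  50·a + (-90)·b = +0.34
  0·a + (-60)·b = +0.36
Eliminate b (×(-60) and ×(-90), subtract): -3000·a = 12.000 → a = ∂h/∂x = -0.004000
Back-substitute: b = ∂h/∂y = -0.006000.
Head at (120, 115) = 381.58 + (-0.004000)·(75) + (-0.006000)·(10) = 381.22 m.
That is lower than the 381.94 m at 3, so the point is downgradient.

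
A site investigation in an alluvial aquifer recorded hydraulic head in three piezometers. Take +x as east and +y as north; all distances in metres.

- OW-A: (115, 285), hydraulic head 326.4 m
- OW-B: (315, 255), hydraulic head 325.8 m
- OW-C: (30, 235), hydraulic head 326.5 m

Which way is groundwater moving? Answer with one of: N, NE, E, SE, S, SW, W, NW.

SE

Taking OW-A as reference: OW-B−OW-A = (200, -30, -0.6); OW-C−OW-A = (-85, -50, +0.1).
Determinant of the coordinate differences = 200·(-50) − (-85)·(-30) = -12550.
∂h/∂x = [(-0.6)·(-50) − (+0.1)·(-30)] / -12550 = -0.002629
∂h/∂y = [200·(+0.1) − (-85)·(-0.6)] / -12550 = +0.002470
Flow = −∇h = (+0.002629 east, -0.002470 north), which points southeast.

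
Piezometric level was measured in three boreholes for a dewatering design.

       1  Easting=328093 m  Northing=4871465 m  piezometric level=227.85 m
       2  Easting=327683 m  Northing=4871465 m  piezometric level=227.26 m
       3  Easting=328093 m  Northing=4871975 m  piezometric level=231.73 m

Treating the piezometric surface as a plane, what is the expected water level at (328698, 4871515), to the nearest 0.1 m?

∂h/∂x = (227.26 − 227.85) / (327683 − 328093) = +0.001439
∂h/∂y = (231.73 − 227.85) / (4871975 − 4871465) = +0.007608
h(328698, 4871515) = 227.85 + (+0.001439)·(605) + (+0.007608)·(50) = 227.85 +0.871 +0.380 = 229.101 m.

229.1 m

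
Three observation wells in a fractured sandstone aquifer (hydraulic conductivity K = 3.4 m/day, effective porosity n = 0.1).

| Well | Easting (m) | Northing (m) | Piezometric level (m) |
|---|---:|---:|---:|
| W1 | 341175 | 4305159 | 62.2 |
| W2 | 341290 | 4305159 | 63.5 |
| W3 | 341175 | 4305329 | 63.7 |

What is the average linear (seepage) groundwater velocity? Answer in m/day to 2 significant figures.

0.49 m/day

∂h/∂x = (63.5 − 62.2) / (341290 − 341175) = +0.01130
∂h/∂y = (63.7 − 62.2) / (4305329 − 4305159) = +0.008824
|∇h| = √(0.01130² + 0.008824²) = 0.01434
Seepage velocity v = K·i/n = 3.4 × 0.01434 / 0.1 = 0.4876 m/day.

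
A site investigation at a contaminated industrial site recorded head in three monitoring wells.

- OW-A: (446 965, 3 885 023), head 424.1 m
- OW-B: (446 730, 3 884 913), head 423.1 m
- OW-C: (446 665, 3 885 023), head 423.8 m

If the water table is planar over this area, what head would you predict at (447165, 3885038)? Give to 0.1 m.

424.4 m

Differences from OW-A: to OW-B (Δx, Δy, Δh) = (-235, -110, -1.0); to OW-C = (-300, 0, -0.3).
Determinant of the coordinate differences = (-235)·0 − (-300)·(-110) = -33000.
∂h/∂x = [(-1.0)·0 − (-0.3)·(-110)] / -33000 = +0.001000
∂h/∂y = [(-235)·(-0.3) − (-300)·(-1.0)] / -33000 = +0.006955
h(447165, 3885038) = 424.1 + (+0.001000)·(200) + (+0.006955)·(15) = 424.1 +0.200 +0.104 = 424.404 m.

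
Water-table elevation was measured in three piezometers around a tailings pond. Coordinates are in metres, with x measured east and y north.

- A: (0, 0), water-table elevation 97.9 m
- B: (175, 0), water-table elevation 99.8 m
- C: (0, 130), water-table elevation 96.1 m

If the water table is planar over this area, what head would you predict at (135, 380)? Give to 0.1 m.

94.1 m

∂h/∂x = (99.8 − 97.9) / (175 − 0) = +0.01086
∂h/∂y = (96.1 − 97.9) / (130 − 0) = -0.01385
h(135, 380) = 97.9 + (+0.01086)·(135) + (-0.01385)·(380) = 97.9 +1.466 -5.262 = 94.104 m.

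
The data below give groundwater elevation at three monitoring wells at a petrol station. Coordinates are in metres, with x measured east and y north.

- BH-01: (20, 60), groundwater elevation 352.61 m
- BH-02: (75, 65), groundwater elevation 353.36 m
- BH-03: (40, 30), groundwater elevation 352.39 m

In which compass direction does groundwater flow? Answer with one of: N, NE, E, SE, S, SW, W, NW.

SW

Taking BH-01 as reference: BH-02−BH-01 = (55, 5, +0.75); BH-03−BH-01 = (20, -30, -0.22).
Solve a·Δx + b·Δy = Δh: det = 55·(-30) − 20·5 = -1750.
∂h/∂x = [(+0.75)·(-30) − (-0.22)·5] / -1750 = +0.01223
∂h/∂y = [55·(-0.22) − 20·(+0.75)] / -1750 = +0.01549
Flow = −∇h = (-0.01223 east, -0.01549 north), which points southwest.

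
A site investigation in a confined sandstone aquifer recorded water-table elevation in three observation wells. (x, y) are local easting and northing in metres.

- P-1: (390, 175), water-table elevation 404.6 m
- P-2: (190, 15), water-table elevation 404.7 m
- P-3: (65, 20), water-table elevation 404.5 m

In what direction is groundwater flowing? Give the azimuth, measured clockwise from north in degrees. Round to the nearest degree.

329°

With h = a·x + b·y + c and P-1 as origin, the differences give:
  (-200)·a + (-160)·b = +0.1
  (-325)·a + (-155)·b = -0.1
Eliminate b (×(-155) and ×(-160), subtract): -21000·a = -31.50 → a = ∂h/∂x = +0.001500
Back-substitute: b = ∂h/∂y = -0.002500.
Flow direction (−∇h) has components (-0.001500 E, +0.002500 N).
Azimuth = atan2(E, N) = atan2(-0.001500, +0.002500) = 329.0° ≈ 329°.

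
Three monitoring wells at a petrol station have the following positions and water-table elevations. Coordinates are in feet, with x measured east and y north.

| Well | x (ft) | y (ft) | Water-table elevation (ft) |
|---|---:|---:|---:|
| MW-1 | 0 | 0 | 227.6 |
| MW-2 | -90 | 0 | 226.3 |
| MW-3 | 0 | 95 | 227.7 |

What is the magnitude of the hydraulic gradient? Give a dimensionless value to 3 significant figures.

∂h/∂x = (226.3 − 227.6) / (-90 − 0) = +0.01444
∂h/∂y = (227.7 − 227.6) / (95 − 0) = +0.001053
|∇h| = √(0.01444² + 0.001053²) = 0.01448

0.0145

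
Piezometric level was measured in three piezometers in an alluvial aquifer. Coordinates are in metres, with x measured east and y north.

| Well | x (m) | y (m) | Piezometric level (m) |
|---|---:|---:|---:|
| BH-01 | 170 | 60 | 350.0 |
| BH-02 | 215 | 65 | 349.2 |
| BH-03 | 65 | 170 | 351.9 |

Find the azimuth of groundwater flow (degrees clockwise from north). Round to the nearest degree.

091°

With h = a·x + b·y + c and BH-01 as origin, the differences give:
  45·a + 5·b = -0.8
  (-105)·a + 110·b = +1.9
Eliminate b (×110 and ×5, subtract): 5475·a = -97.50 → a = ∂h/∂x = -0.01781
Back-substitute: b = ∂h/∂y = +0.0002740.
Flow direction (−∇h) has components (+0.01781 E, -0.0002740 N).
Azimuth = atan2(E, N) = atan2(+0.01781, -0.0002740) = 90.9° ≈ 091°.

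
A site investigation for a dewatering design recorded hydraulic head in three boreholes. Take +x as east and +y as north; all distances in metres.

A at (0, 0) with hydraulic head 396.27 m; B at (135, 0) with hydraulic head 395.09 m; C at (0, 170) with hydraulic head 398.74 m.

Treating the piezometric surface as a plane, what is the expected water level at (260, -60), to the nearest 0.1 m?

∂h/∂x = (395.09 − 396.27) / (135 − 0) = -0.008741
∂h/∂y = (398.74 − 396.27) / (170 − 0) = +0.01453
h(260, -60) = 396.27 + (-0.008741)·(260) + (+0.01453)·(-60) = 396.27 -2.273 -0.872 = 393.126 m.

393.1 m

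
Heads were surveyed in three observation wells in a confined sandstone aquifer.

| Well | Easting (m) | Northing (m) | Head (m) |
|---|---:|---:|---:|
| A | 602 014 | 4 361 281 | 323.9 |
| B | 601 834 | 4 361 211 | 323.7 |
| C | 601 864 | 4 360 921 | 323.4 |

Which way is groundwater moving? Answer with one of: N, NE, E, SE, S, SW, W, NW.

With h = a·x + b·y + c and A as origin, the differences give:
  (-180)·a + (-70)·b = -0.2
  (-150)·a + (-360)·b = -0.5
Eliminate b (×(-360) and ×(-70), subtract): 54300·a = 37.00 → a = ∂h/∂x = +0.0006814
Back-substitute: b = ∂h/∂y = +0.001105.
Flow = −∇h = (-0.0006814 east, -0.001105 north), which points southwest.

SW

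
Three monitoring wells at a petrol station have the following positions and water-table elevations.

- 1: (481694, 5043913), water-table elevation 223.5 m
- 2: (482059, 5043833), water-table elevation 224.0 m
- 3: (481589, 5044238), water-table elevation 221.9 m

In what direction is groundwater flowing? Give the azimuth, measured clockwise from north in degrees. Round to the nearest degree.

356°

With h = a·x + b·y + c and 1 as origin, the differences give:
  365·a + (-80)·b = +0.5
  (-105)·a + 325·b = -1.6
Eliminate b (×325 and ×(-80), subtract): 110225·a = 34.50 → a = ∂h/∂x = +0.0003130
Back-substitute: b = ∂h/∂y = -0.004822.
Flow direction (−∇h) has components (-0.0003130 E, +0.004822 N).
Azimuth = atan2(E, N) = atan2(-0.0003130, +0.004822) = 356.3° ≈ 356°.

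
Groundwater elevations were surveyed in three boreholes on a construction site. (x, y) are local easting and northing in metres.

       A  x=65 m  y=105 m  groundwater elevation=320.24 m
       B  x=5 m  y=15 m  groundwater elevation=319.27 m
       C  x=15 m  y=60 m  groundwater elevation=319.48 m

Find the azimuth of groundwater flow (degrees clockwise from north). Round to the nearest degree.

263°

Three-point gradient (reference A): Δ to B = (-60, -90, -0.97), Δ to C = (-50, -45, -0.76).
∂h/∂x = +0.01375, ∂h/∂y = +0.001611 (det = -1800).
Flow direction (−∇h) has components (-0.01375 E, -0.001611 N).
Azimuth = atan2(E, N) = atan2(-0.01375, -0.001611) = 263.3° ≈ 263°.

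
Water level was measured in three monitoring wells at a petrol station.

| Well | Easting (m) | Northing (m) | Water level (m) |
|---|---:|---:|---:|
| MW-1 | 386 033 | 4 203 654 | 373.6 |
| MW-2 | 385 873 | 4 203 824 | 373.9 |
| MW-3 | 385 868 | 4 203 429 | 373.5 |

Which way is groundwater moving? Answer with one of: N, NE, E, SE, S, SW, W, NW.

SE

Three-point gradient (reference MW-1): Δ to MW-2 = (-160, 170, +0.3), Δ to MW-3 = (-165, -225, -0.1).
∂h/∂x = -0.0007884, ∂h/∂y = +0.001023 (det = 64050).
Flow = −∇h = (+0.0007884 east, -0.001023 north), which points southeast.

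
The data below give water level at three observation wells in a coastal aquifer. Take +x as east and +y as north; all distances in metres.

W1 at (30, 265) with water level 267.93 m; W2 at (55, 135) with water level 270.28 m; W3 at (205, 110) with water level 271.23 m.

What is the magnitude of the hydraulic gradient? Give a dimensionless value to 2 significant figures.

Taking W1 as reference: W2−W1 = (25, -130, +2.35); W3−W1 = (175, -155, +3.30).
Solve a·Δx + b·Δy = Δh: det = 25·(-155) − 175·(-130) = 18875.
∂h/∂x = [(+2.35)·(-155) − (+3.30)·(-130)] / 18875 = +0.003430
∂h/∂y = [25·(+3.30) − 175·(+2.35)] / 18875 = -0.01742
|∇h| = √(0.003430² + -0.01742²) = 0.01775

0.018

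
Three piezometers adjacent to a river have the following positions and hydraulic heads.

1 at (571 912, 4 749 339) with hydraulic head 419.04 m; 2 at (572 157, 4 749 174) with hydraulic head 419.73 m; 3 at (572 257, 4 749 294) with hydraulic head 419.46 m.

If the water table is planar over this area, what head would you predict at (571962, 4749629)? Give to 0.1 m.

Taking 1 as reference: 2−1 = (245, -165, +0.69); 3−1 = (345, -45, +0.42).
Determinant of the coordinate differences = 245·(-45) − 345·(-165) = 45900.
∂h/∂x = [(+0.69)·(-45) − (+0.42)·(-165)] / 45900 = +0.0008333
∂h/∂y = [245·(+0.42) − 345·(+0.69)] / 45900 = -0.002944
h(571962, 4749629) = 419.04 + (+0.0008333)·(50) + (-0.002944)·(290) = 419.04 +0.042 -0.854 = 418.228 m.

418.2 m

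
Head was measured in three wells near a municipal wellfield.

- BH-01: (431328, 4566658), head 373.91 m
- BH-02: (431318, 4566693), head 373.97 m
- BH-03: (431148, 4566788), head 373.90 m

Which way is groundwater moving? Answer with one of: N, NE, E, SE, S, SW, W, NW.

SW

Differences from BH-01: to BH-02 (Δx, Δy, Δh) = (-10, 35, +0.06); to BH-03 = (-180, 130, -0.01).
Solve a·Δx + b·Δy = Δh: det = (-10)·130 − (-180)·35 = 5000.
∂h/∂x = [(+0.06)·130 − (-0.01)·35] / 5000 = +0.001630
∂h/∂y = [(-10)·(-0.01) − (-180)·(+0.06)] / 5000 = +0.002180
Flow = −∇h = (-0.001630 east, -0.002180 north), which points southwest.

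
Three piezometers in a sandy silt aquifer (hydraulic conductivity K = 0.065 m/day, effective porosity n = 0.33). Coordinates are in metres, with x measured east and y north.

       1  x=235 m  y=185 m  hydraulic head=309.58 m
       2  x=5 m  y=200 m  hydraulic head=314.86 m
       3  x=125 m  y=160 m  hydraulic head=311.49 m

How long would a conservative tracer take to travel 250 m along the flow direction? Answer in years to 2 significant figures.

120 years

Differences from 1: to 2 (Δx, Δy, Δh) = (-230, 15, +5.28); to 3 = (-110, -25, +1.91).
Determinant of the coordinate differences = (-230)·(-25) − (-110)·15 = 7400.
∂h/∂x = [(+5.28)·(-25) − (+1.91)·15] / 7400 = -0.02171
∂h/∂y = [(-230)·(+1.91) − (-110)·(+5.28)] / 7400 = +0.01912
|∇h| = √(-0.02171² + 0.01912²) = 0.02893
Seepage velocity v = K·i/n = 0.065 × 0.02893 / 0.33 = 0.005698 m/day.
t = 250 / 0.005698 = 4.388e+04 days = 120 years.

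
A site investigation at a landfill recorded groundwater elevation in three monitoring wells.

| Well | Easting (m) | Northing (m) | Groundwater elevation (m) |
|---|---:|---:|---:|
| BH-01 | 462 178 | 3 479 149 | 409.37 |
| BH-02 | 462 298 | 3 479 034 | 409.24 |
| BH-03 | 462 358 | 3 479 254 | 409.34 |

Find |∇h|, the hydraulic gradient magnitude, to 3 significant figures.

With h = a·x + b·y + c and BH-01 as origin, the differences give:
  120·a + (-115)·b = -0.13
  180·a + 105·b = -0.03
Eliminate b (×105 and ×(-115), subtract): 33300·a = -17.100 → a = ∂h/∂x = -0.0005135
Back-substitute: b = ∂h/∂y = +0.0005946.
|∇h| = √(-0.0005135² + 0.0005946²) = 0.0007856

0.000786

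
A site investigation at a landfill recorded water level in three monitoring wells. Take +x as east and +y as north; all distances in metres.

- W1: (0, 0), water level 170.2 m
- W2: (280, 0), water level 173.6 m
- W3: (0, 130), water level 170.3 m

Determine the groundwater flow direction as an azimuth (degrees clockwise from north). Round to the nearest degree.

∂h/∂x = (173.6 − 170.2) / (280 − 0) = +0.01214
∂h/∂y = (170.3 − 170.2) / (130 − 0) = +0.0007692
Flow direction (−∇h) has components (-0.01214 E, -0.0007692 N).
Azimuth = atan2(E, N) = atan2(-0.01214, -0.0007692) = 266.4° ≈ 266°.

266°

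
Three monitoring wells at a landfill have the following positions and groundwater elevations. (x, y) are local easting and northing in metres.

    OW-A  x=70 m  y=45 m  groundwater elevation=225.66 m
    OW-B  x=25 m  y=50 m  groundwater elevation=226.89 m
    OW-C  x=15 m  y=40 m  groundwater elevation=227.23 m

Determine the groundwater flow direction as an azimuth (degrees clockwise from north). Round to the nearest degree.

078°

Taking OW-A as reference: OW-B−OW-A = (-45, 5, +1.23); OW-C−OW-A = (-55, -5, +1.57).
Determinant of the coordinate differences = (-45)·(-5) − (-55)·5 = 500.
∂h/∂x = [(+1.23)·(-5) − (+1.57)·5] / 500 = -0.02800
∂h/∂y = [(-45)·(+1.57) − (-55)·(+1.23)] / 500 = -0.006000
Flow direction (−∇h) has components (+0.02800 E, +0.006000 N).
Azimuth = atan2(E, N) = atan2(+0.02800, +0.006000) = 77.9° ≈ 078°.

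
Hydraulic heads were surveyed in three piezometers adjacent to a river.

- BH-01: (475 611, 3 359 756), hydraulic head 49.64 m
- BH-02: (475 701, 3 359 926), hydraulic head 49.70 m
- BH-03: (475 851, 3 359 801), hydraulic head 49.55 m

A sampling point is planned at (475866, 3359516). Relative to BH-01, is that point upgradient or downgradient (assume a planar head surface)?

downgradient

With h = a·x + b·y + c and BH-01 as origin, the differences give:
  90·a + 170·b = +0.06
  240·a + 45·b = -0.09
Eliminate b (×45 and ×170, subtract): -36750·a = 18.000 → a = ∂h/∂x = -0.0004898
Back-substitute: b = ∂h/∂y = +0.0006122.
Head at (475866, 3359516) = 49.64 + (-0.0004898)·(255) + (+0.0006122)·(-240) = 49.37 m.
That is lower than the 49.64 m at BH-01, so the point is downgradient.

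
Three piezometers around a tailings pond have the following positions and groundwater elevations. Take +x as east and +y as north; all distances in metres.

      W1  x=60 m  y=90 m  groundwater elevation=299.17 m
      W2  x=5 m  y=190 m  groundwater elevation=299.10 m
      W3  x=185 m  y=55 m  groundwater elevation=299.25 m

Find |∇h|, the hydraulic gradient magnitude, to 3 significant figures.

Taking W1 as reference: W2−W1 = (-55, 100, -0.07); W3−W1 = (125, -35, +0.08).
Solve a·Δx + b·Δy = Δh: det = (-55)·(-35) − 125·100 = -10575.
∂h/∂x = [(-0.07)·(-35) − (+0.08)·100] / -10575 = +0.0005248
∂h/∂y = [(-55)·(+0.08) − 125·(-0.07)] / -10575 = -0.0004113
|∇h| = √(0.0005248² + -0.0004113²) = 0.0006668

0.000667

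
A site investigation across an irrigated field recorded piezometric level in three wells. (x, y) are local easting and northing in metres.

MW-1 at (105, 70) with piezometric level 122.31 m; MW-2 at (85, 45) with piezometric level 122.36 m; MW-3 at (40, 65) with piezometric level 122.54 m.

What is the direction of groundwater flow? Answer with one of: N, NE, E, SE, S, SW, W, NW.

Three-point gradient (reference MW-1): Δ to MW-2 = (-20, -25, +0.05), Δ to MW-3 = (-65, -5, +0.23).
∂h/∂x = -0.003607, ∂h/∂y = +0.0008852 (det = -1525).
Flow = −∇h = (+0.003607 east, -0.0008852 north), which points east.

E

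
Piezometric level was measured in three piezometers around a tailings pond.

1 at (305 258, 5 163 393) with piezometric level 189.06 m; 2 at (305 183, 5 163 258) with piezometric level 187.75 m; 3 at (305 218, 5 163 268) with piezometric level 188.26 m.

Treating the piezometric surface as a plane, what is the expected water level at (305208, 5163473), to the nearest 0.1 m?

With h = a·x + b·y + c and 1 as origin, the differences give:
  (-75)·a + (-135)·b = -1.31
  (-40)·a + (-125)·b = -0.80
Eliminate b (×(-125) and ×(-135), subtract): 3975·a = 55.750 → a = ∂h/∂x = +0.01403
Back-substitute: b = ∂h/∂y = +0.001912.
h(305208, 5163473) = 189.06 + (+0.01403)·(-50) + (+0.001912)·(80) = 189.06 -0.701 +0.153 = 188.512 m.

188.5 m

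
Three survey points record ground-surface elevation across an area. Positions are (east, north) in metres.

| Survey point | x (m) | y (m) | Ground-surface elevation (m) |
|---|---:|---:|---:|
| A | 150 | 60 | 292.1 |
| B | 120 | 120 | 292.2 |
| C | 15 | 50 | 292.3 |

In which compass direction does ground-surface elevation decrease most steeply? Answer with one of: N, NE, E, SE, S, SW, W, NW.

With z = a·x + b·y + c and A as origin, the differences give:
  (-30)·a + 60·b = +0.1
  (-135)·a + (-10)·b = +0.2
Eliminate b (×(-10) and ×60, subtract): 8400·a = -13.00 → a = ∂z/∂x = -0.001548
Back-substitute: b = ∂z/∂y = +0.0008929.
Steepest decrease is along −∇f = (+0.001548 E, -0.0008929 N) → southeast.

SE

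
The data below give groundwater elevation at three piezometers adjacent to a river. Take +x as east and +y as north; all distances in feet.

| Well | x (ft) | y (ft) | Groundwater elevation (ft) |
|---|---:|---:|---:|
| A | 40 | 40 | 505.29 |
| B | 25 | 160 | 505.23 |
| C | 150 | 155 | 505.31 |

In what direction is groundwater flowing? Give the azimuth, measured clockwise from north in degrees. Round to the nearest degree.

With h = a·x + b·y + c and A as origin, the differences give:
  (-15)·a + 120·b = -0.06
  110·a + 115·b = +0.02
Eliminate b (×115 and ×120, subtract): -14925·a = -9.300 → a = ∂h/∂x = +0.0006231
Back-substitute: b = ∂h/∂y = -0.0004221.
Flow direction (−∇h) has components (-0.0006231 E, +0.0004221 N).
Azimuth = atan2(E, N) = atan2(-0.0006231, +0.0004221) = 304.1° ≈ 304°.

304°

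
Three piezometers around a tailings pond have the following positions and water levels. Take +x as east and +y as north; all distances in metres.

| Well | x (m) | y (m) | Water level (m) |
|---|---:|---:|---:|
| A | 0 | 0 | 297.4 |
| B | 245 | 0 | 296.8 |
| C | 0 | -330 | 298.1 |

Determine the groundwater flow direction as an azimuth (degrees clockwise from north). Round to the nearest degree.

049°

∂h/∂x = (296.8 − 297.4) / (245 − 0) = -0.002449
∂h/∂y = (298.1 − 297.4) / (-330 − 0) = -0.002121
Flow direction (−∇h) has components (+0.002449 E, +0.002121 N).
Azimuth = atan2(E, N) = atan2(+0.002449, +0.002121) = 49.1° ≈ 049°.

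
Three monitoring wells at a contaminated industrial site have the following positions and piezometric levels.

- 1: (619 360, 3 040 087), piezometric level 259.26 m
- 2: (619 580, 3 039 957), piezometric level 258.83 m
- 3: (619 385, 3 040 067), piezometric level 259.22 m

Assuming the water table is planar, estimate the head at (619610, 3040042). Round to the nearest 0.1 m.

With h = a·x + b·y + c and 1 as origin, the differences give:
  220·a + (-130)·b = -0.43
  25·a + (-20)·b = -0.04
Eliminate b (×(-20) and ×(-130), subtract): -1150·a = 3.400 → a = ∂h/∂x = -0.002957
Back-substitute: b = ∂h/∂y = -0.001696.
h(619610, 3040042) = 259.26 + (-0.002957)·(250) + (-0.001696)·(-45) = 259.26 -0.739 +0.076 = 258.597 m.

258.6 m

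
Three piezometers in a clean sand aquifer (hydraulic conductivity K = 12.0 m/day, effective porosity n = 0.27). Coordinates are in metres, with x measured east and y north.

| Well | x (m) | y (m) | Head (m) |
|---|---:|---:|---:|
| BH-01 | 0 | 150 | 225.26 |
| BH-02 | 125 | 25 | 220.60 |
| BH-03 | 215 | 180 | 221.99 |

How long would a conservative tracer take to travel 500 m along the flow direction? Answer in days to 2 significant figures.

430 days

Differences from BH-01: to BH-02 (Δx, Δy, Δh) = (125, -125, -4.66); to BH-03 = (215, 30, -3.27).
Solve a·Δx + b·Δy = Δh: det = 125·30 − 215·(-125) = 30625.
∂h/∂x = [(-4.66)·30 − (-3.27)·(-125)] / 30625 = -0.01791
∂h/∂y = [125·(-3.27) − 215·(-4.66)] / 30625 = +0.01937
|∇h| = √(-0.01791² + 0.01937²) = 0.02638
Seepage velocity v = K·i/n = 12.0 × 0.02638 / 0.27 = 1.172 m/day.
t = 500 / 1.172 = 426.6 days.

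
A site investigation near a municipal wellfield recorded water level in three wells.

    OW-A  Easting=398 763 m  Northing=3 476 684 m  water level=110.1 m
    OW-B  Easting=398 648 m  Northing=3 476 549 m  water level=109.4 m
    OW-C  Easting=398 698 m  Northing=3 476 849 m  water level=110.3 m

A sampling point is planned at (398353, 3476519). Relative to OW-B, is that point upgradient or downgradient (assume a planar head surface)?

downgradient

Differences from OW-A: to OW-B (Δx, Δy, Δh) = (-115, -135, -0.7); to OW-C = (-65, 165, +0.2).
Solve a·Δx + b·Δy = Δh: det = (-115)·165 − (-65)·(-135) = -27750.
∂h/∂x = [(-0.7)·165 − (+0.2)·(-135)] / -27750 = +0.003189
∂h/∂y = [(-115)·(+0.2) − (-65)·(-0.7)] / -27750 = +0.002468
Head at (398353, 3476519) = 110.1 + (+0.003189)·(-410) + (+0.002468)·(-165) = 108.39 m.
That is lower than the 109.4 m at OW-B, so the point is downgradient.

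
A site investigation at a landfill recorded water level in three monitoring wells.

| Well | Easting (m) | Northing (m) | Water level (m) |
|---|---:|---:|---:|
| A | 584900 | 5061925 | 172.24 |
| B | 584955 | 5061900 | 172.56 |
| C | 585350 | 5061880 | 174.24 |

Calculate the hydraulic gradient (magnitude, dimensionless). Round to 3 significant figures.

With h = a·x + b·y + c and A as origin, the differences give:
  55·a + (-25)·b = +0.32
  450·a + (-45)·b = +2.00
Eliminate b (×(-45) and ×(-25), subtract): 8775·a = 35.600 → a = ∂h/∂x = +0.004057
Back-substitute: b = ∂h/∂y = -0.003875.
|∇h| = √(0.004057² + -0.003875²) = 0.00561

0.00561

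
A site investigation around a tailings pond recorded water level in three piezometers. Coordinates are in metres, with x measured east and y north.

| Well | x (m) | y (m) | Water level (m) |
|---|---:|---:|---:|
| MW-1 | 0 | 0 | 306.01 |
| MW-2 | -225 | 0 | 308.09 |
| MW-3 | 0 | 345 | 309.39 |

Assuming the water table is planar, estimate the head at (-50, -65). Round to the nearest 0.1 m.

∂h/∂x = (308.09 − 306.01) / (-225 − 0) = -0.009244
∂h/∂y = (309.39 − 306.01) / (345 − 0) = +0.009797
h(-50, -65) = 306.01 + (-0.009244)·(-50) + (+0.009797)·(-65) = 306.01 +0.462 -0.637 = 305.835 m.

305.8 m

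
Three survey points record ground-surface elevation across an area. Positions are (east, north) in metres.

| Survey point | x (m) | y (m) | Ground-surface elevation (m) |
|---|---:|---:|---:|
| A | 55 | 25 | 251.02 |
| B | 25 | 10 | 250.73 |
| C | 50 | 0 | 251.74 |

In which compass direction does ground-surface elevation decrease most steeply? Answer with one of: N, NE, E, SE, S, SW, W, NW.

With z = a·x + b·y + c and A as origin, the differences give:
  (-30)·a + (-15)·b = -0.29
  (-5)·a + (-25)·b = +0.72
Eliminate b (×(-25) and ×(-15), subtract): 675·a = 18.050 → a = ∂z/∂x = +0.02674
Back-substitute: b = ∂z/∂y = -0.03415.
Steepest decrease is along −∇f = (-0.02674 E, +0.03415 N) → northwest.

NW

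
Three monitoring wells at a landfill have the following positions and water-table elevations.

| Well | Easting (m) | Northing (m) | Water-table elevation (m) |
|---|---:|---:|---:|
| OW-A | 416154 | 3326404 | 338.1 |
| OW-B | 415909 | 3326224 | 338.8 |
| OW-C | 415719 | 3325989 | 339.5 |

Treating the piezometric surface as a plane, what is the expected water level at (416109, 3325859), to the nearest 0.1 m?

339.1 m

With h = a·x + b·y + c and OW-A as origin, the differences give:
  (-245)·a + (-180)·b = +0.7
  (-435)·a + (-415)·b = +1.4
Eliminate b (×(-415) and ×(-180), subtract): 23375·a = -38.50 → a = ∂h/∂x = -0.001647
Back-substitute: b = ∂h/∂y = -0.001647.
h(416109, 3325859) = 338.1 + (-0.001647)·(-45) + (-0.001647)·(-545) = 338.1 +0.074 +0.898 = 339.072 m.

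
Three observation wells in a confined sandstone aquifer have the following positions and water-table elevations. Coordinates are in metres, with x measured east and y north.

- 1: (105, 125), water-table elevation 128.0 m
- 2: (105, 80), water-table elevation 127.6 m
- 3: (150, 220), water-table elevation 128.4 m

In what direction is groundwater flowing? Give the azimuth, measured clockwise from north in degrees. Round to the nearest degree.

132°

Differences from 1: to 2 (Δx, Δy, Δh) = (0, -45, -0.4); to 3 = (45, 95, +0.4).
Determinant of the coordinate differences = 0·95 − 45·(-45) = 2025.
∂h/∂x = [(-0.4)·95 − (+0.4)·(-45)] / 2025 = -0.009877
∂h/∂y = [0·(+0.4) − 45·(-0.4)] / 2025 = +0.008889
Flow direction (−∇h) has components (+0.009877 E, -0.008889 N).
Azimuth = atan2(E, N) = atan2(+0.009877, -0.008889) = 132.0° ≈ 132°.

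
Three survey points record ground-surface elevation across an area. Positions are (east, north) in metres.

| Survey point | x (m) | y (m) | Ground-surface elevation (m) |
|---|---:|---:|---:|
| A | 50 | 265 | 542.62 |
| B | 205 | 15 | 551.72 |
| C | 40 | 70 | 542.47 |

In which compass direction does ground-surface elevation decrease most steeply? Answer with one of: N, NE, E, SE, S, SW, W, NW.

W

Three-point gradient (reference A): Δ to B = (155, -250, +9.10), Δ to C = (-10, -195, -0.15).
∂z/∂x = +0.05537, ∂z/∂y = -0.002070 (det = -32725).
Steepest decrease is along −∇f = (-0.05537 E, +0.002070 N) → west.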